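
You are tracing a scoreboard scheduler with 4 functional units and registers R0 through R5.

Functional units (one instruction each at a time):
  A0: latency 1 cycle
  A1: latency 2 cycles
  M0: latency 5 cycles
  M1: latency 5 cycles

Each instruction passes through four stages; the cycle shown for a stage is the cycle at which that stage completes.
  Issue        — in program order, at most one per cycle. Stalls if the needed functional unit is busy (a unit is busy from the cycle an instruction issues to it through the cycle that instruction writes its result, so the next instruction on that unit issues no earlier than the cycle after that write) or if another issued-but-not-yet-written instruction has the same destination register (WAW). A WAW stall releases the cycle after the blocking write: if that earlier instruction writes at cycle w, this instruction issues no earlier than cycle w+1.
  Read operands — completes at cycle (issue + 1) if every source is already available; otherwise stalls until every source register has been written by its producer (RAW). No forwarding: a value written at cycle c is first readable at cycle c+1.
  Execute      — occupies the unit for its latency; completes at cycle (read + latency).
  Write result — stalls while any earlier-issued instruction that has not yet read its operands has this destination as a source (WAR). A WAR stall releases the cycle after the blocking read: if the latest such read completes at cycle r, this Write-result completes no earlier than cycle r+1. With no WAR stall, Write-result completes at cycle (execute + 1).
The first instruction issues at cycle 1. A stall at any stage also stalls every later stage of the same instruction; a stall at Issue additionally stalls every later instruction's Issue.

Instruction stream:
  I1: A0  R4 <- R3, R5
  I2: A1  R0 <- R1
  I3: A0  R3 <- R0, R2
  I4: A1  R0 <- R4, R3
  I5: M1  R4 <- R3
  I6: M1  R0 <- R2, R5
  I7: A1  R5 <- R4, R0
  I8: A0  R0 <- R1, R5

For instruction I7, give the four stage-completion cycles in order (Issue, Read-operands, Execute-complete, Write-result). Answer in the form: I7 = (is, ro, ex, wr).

I7 = (18, 25, 27, 28)

t=1  issue I1 (A0)
t=2  I1 read-ops | issue I2 (A1)
t=3  I1 finished on A0 | I2 read-ops
t=4  I1→R4
t=5  I2 finished on A1 | issue I3 (A0)
t=6  I2→R0
t=7  I3 read-ops | issue I4 (A1)
t=8  I3 finished on A0 | issue I5 (M1)
t=9  I3→R3
t=10  I4 read-ops | I5 read-ops
t=12  I4 finished on A1
t=13  I4→R0
t=15  I5 finished on M1
t=16  I5→R4
t=17  issue I6 (M1)
t=18  I6 read-ops | issue I7 (A1)
t=23  I6 finished on M1
t=24  I6→R0
t=25  I7 read-ops | issue I8 (A0)
t=27  I7 finished on A1
t=28  I7→R5
t=29  I8 read-ops
t=30  I8 finished on A0
t=31  I8→R0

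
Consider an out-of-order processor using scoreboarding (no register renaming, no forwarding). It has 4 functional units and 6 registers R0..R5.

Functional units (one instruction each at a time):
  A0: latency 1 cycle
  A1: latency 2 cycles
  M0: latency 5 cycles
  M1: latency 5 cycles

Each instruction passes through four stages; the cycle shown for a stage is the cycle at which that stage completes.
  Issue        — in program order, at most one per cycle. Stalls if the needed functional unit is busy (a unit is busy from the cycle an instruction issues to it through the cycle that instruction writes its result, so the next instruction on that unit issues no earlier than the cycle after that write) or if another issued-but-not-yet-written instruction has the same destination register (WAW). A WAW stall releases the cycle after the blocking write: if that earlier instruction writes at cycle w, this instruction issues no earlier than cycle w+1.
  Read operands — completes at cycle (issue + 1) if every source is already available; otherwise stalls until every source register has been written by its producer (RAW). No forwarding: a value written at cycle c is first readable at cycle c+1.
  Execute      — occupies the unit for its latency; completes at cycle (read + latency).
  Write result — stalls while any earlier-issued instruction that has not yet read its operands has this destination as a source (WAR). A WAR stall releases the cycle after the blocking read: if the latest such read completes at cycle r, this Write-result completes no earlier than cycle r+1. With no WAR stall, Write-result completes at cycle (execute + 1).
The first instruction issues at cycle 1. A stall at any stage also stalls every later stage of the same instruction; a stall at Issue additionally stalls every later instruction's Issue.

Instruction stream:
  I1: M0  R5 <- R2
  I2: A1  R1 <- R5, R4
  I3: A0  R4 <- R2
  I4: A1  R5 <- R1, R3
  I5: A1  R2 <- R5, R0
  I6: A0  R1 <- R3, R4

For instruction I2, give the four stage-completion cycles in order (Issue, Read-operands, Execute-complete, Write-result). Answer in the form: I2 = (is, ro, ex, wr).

I2 = (2, 9, 11, 12)

  I1 | 1 | 2 | 7 | 8
  I2 | 2 | 9 | 11 | 12   RAW R5: wait I1 write@8
  I3 | 3 | 4 | 5 | 10   WAR R4: wait I2 read@9
  I4 | 13 | 14 | 16 | 17   struct: A1 busy until I2 writes@12
  I5 | 18 | 19 | 21 | 22   struct: A1 busy until I4 writes@17
  I6 | 19 | 20 | 21 | 22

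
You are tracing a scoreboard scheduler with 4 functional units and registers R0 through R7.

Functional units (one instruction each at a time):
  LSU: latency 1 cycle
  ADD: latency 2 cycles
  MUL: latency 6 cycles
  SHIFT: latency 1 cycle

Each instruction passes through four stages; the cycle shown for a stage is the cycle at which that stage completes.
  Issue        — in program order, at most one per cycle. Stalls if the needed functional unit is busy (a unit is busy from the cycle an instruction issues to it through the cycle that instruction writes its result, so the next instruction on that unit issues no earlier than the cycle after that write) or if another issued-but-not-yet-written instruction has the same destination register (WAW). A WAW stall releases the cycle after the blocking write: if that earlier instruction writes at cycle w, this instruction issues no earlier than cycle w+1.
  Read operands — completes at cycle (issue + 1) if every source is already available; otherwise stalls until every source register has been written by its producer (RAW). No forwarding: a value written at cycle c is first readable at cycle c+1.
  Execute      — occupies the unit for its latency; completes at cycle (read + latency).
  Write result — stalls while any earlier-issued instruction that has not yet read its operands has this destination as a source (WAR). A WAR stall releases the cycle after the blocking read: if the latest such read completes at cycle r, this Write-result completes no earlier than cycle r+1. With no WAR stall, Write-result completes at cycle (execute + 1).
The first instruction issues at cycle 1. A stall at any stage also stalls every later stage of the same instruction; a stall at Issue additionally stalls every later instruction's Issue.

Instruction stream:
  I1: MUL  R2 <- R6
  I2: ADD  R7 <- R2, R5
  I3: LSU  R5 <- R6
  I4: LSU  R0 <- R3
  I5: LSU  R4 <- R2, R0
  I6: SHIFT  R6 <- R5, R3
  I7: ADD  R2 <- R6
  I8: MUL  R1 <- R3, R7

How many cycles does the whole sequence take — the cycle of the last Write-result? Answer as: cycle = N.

c1: I1 issues→MUL
c2: I1 reads; I2 issues→ADD
c3: I3 issues→LSU
c4: I3 reads
c5: I3 exec-done
c8: I1 exec-done
c9: I1 writes R2
c10: I2 reads
c11: I3 writes R5
c12: I2 exec-done; I4 issues→LSU
c13: I2 writes R7; I4 reads
c14: I4 exec-done
c15: I4 writes R0
c16: I5 issues→LSU
c17: I5 reads; I6 issues→SHIFT
c18: I5 exec-done; I6 reads; I7 issues→ADD
c19: I5 writes R4; I6 exec-done; I8 issues→MUL
c20: I6 writes R6; I8 reads
c21: I7 reads
c23: I7 exec-done
c24: I7 writes R2
c26: I8 exec-done
c27: I8 writes R1

cycle = 27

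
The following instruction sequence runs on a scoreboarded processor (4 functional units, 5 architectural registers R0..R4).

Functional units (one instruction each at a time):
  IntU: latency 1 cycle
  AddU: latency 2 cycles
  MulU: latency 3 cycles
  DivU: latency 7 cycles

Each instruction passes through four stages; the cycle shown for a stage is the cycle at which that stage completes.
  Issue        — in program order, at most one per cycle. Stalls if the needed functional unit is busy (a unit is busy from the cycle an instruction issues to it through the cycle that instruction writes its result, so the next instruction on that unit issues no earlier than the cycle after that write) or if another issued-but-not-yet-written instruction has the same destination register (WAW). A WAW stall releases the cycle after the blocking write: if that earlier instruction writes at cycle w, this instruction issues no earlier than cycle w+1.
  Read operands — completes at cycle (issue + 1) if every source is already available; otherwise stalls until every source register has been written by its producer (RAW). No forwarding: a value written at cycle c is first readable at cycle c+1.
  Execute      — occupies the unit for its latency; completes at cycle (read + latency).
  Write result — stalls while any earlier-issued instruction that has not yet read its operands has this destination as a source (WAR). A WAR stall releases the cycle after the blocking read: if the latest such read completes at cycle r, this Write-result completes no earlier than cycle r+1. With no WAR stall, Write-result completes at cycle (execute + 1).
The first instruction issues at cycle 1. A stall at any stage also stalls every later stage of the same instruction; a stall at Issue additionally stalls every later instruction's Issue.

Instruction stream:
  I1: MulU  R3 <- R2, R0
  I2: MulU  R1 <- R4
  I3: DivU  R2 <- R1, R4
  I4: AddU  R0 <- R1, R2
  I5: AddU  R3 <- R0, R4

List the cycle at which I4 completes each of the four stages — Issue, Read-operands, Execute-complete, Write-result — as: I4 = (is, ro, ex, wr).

I1: IS=1 RO=2 EX=5 WR=6
I2: IS=7 RO=8 EX=11 WR=12  [struct: MulU busy until I1 writes@6]
I3: IS=8 RO=13 EX=20 WR=21  [RAW R1: wait I2 write@12]
I4: IS=9 RO=22 EX=24 WR=25  [RAW R2: wait I3 write@21]
I5: IS=26 RO=27 EX=29 WR=30  [struct: AddU busy until I4 writes@25]

I4 = (9, 22, 24, 25)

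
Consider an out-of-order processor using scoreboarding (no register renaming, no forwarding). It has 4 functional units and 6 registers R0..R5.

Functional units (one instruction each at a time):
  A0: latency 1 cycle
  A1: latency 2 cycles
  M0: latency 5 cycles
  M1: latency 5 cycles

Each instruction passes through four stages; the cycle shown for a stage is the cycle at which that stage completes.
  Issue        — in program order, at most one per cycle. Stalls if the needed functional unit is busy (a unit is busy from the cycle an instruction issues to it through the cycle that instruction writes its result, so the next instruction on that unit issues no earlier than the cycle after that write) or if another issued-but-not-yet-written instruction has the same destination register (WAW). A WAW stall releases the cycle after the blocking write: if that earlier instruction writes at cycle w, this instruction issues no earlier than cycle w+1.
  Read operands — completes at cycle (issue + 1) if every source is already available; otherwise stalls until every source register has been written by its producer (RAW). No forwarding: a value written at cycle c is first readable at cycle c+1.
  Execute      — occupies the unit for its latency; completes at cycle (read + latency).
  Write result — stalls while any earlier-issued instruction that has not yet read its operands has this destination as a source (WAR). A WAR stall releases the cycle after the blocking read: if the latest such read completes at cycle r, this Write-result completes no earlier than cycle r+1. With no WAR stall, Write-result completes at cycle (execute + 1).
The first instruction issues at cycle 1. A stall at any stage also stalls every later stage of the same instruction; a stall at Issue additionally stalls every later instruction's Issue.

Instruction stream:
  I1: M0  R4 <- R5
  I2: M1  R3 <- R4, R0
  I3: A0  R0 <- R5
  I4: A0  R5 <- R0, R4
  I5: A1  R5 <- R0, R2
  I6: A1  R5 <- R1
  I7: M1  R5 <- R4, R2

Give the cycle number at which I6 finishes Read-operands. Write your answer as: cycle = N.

cycle 1: I1 dispatched to M0
cycle 2: I1 operands ready · I2 dispatched to M1
cycle 3: I3 dispatched to A0
cycle 4: I3 operands ready
cycle 5: I3 complete
cycle 7: I1 complete
cycle 8: R4←I1
cycle 9: I2 operands ready
cycle 10: R0←I3
cycle 11: I4 dispatched to A0
cycle 12: I4 operands ready
cycle 13: I4 complete
cycle 14: I2 complete · R5←I4
cycle 15: R3←I2 · I5 dispatched to A1
cycle 16: I5 operands ready
cycle 18: I5 complete
cycle 19: R5←I5
cycle 20: I6 dispatched to A1
cycle 21: I6 operands ready
cycle 23: I6 complete
cycle 24: R5←I6
cycle 25: I7 dispatched to M1
cycle 26: I7 operands ready
cycle 31: I7 complete
cycle 32: R5←I7

cycle = 21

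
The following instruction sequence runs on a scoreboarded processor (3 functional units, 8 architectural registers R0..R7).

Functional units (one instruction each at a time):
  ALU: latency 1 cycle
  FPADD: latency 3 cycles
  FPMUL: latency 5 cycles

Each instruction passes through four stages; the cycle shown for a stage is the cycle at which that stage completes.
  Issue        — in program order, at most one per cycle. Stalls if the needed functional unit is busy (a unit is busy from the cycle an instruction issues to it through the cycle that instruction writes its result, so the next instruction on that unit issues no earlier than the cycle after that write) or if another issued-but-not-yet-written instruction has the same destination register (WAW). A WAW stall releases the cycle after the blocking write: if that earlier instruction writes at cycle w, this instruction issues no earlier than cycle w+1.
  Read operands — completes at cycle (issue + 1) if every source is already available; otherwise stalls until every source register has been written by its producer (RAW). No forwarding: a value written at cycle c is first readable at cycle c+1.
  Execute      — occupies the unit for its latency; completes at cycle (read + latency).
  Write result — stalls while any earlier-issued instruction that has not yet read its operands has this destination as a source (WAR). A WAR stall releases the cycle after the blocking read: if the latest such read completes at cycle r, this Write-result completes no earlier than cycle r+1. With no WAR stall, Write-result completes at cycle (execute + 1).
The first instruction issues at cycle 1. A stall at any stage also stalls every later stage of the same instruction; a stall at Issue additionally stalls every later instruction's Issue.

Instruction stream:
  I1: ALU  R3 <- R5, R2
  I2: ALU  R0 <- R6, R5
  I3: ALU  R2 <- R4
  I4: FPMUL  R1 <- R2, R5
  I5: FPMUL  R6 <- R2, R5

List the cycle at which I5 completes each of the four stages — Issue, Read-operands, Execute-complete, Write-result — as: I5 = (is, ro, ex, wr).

c1: I1 issues→ALU
c2: I1 reads
c3: I1 exec-done
c4: I1 writes R3
c5: I2 issues→ALU
c6: I2 reads
c7: I2 exec-done
c8: I2 writes R0
c9: I3 issues→ALU
c10: I3 reads | I4 issues→FPMUL
c11: I3 exec-done
c12: I3 writes R2
c13: I4 reads
c18: I4 exec-done
c19: I4 writes R1
c20: I5 issues→FPMUL
c21: I5 reads
c26: I5 exec-done
c27: I5 writes R6

I5 = (20, 21, 26, 27)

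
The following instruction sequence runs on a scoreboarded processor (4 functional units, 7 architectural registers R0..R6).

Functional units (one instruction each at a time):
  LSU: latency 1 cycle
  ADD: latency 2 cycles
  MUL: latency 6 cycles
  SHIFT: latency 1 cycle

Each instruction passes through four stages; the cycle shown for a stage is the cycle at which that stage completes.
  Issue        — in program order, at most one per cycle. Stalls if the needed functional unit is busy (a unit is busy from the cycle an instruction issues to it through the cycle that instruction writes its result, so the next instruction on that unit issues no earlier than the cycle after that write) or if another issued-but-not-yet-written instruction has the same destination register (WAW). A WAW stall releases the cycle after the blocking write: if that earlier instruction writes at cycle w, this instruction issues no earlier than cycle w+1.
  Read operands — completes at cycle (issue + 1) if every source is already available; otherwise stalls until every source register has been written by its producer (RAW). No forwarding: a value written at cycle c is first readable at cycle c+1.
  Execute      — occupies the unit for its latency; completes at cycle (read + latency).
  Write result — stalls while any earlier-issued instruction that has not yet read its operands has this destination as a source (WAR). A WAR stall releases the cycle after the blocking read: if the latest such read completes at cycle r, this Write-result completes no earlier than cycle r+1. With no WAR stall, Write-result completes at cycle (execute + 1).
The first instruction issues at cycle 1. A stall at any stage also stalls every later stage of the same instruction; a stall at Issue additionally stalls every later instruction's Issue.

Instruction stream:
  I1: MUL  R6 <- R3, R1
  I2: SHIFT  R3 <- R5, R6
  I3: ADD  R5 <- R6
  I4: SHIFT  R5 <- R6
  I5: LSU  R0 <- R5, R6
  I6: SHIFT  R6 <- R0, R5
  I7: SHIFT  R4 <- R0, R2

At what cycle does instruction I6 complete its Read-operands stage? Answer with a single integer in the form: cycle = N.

cycle = 21

[I1] 1/2/8/9
[I2] 2/10/11/12  (RAW R6: wait I1 write@9)
[I3] 3/10/12/13  (RAW R6: wait I1 write@9)
[I4] 14/15/16/17  (WAW R5: wait I3 write@13)
[I5] 15/18/19/20  (RAW R5: wait I4 write@17)
[I6] 18/21/22/23  (struct: SHIFT busy until I4 writes@17; RAW R0: wait I5 write@20)
[I7] 24/25/26/27  (struct: SHIFT busy until I6 writes@23)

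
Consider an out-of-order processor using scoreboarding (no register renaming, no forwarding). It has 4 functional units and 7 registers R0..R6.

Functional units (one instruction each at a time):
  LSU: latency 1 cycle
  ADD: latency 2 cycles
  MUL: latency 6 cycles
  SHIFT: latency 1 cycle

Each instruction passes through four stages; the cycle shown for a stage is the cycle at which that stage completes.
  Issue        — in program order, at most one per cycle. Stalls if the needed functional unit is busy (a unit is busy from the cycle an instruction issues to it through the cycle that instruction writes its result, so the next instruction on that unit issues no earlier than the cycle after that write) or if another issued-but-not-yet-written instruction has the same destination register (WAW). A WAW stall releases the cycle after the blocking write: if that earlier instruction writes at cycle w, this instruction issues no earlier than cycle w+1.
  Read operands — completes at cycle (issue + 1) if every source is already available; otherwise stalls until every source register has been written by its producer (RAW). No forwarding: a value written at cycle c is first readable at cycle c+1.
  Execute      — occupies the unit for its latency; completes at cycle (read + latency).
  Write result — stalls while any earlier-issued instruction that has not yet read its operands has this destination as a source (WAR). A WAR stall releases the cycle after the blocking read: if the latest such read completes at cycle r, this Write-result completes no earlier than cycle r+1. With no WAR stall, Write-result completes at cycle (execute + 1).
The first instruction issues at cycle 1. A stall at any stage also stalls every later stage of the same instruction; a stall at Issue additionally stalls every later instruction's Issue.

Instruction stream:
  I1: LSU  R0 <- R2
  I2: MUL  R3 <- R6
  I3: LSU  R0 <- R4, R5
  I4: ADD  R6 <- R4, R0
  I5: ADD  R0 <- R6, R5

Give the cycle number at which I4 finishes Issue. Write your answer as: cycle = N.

I1  is:1  ro:2  ex:3  wr:4
I2  is:2  ro:3  ex:9  wr:10
I3  is:5  ro:6  ex:7  wr:8  — struct: LSU busy until I1 writes@4
I4  is:6  ro:9  ex:11  wr:12  — RAW R0: wait I3 write@8
I5  is:13  ro:14  ex:16  wr:17  — struct: ADD busy until I4 writes@12

cycle = 6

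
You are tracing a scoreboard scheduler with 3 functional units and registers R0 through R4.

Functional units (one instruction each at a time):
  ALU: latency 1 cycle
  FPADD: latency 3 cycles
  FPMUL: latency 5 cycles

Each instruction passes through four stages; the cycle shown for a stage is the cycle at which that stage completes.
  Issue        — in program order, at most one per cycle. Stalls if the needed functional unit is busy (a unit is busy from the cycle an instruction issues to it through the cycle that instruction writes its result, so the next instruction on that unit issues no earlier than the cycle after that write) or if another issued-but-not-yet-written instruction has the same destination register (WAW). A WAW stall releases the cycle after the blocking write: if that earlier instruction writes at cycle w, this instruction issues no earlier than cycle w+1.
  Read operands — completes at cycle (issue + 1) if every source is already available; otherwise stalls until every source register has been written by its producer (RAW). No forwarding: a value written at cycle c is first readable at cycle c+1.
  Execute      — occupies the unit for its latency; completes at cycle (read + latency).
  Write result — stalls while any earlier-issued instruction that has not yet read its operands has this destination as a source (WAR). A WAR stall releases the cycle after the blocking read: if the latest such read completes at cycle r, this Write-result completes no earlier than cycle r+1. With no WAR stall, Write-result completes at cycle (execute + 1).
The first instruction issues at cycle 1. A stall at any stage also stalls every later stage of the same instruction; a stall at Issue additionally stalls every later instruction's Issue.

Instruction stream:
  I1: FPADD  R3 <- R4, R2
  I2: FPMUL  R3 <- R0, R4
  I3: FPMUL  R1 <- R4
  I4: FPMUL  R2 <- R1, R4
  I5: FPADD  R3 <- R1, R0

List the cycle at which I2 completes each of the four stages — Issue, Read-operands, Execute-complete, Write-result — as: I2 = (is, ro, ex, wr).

[1] I1 dispatched to FPADD
[2] I1 operands ready
[5] I1 complete
[6] R3←I1
[7] I2 dispatched to FPMUL
[8] I2 operands ready
[13] I2 complete
[14] R3←I2
[15] I3 dispatched to FPMUL
[16] I3 operands ready
[21] I3 complete
[22] R1←I3
[23] I4 dispatched to FPMUL
[24] I4 operands ready | I5 dispatched to FPADD
[25] I5 operands ready
[28] I5 complete
[29] I4 complete | R3←I5
[30] R2←I4

I2 = (7, 8, 13, 14)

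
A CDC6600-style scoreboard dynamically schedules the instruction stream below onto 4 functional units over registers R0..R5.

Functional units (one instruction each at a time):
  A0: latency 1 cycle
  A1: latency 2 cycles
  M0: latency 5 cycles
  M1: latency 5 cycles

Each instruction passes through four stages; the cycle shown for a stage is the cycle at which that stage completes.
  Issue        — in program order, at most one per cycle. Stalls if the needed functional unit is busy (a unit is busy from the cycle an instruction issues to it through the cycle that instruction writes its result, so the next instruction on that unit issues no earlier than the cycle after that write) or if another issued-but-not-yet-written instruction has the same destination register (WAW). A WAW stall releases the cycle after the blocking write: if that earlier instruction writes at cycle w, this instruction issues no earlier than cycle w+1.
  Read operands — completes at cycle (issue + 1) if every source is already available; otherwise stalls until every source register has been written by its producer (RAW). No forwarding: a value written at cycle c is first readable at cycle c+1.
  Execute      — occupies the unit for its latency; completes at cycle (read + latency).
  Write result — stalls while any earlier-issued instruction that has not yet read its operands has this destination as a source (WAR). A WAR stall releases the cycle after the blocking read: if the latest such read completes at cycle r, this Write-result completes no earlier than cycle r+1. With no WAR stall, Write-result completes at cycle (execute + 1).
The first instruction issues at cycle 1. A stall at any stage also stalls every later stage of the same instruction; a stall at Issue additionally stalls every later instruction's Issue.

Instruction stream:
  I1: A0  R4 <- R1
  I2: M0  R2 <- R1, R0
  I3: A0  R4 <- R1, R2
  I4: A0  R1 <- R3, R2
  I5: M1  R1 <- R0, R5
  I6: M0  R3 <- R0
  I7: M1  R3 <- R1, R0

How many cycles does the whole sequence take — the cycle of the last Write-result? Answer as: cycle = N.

cycle = 33

cycle 1: issue I1 (A0)
cycle 2: I1 read-ops, issue I2 (M0)
cycle 3: I1 finished on A0, I2 read-ops
cycle 4: I1→R4
cycle 5: issue I3 (A0)
cycle 8: I2 finished on M0
cycle 9: I2→R2
cycle 10: I3 read-ops
cycle 11: I3 finished on A0
cycle 12: I3→R4
cycle 13: issue I4 (A0)
cycle 14: I4 read-ops
cycle 15: I4 finished on A0
cycle 16: I4→R1
cycle 17: issue I5 (M1)
cycle 18: I5 read-ops, issue I6 (M0)
cycle 19: I6 read-ops
cycle 23: I5 finished on M1
cycle 24: I5→R1, I6 finished on M0
cycle 25: I6→R3
cycle 26: issue I7 (M1)
cycle 27: I7 read-ops
cycle 32: I7 finished on M1
cycle 33: I7→R3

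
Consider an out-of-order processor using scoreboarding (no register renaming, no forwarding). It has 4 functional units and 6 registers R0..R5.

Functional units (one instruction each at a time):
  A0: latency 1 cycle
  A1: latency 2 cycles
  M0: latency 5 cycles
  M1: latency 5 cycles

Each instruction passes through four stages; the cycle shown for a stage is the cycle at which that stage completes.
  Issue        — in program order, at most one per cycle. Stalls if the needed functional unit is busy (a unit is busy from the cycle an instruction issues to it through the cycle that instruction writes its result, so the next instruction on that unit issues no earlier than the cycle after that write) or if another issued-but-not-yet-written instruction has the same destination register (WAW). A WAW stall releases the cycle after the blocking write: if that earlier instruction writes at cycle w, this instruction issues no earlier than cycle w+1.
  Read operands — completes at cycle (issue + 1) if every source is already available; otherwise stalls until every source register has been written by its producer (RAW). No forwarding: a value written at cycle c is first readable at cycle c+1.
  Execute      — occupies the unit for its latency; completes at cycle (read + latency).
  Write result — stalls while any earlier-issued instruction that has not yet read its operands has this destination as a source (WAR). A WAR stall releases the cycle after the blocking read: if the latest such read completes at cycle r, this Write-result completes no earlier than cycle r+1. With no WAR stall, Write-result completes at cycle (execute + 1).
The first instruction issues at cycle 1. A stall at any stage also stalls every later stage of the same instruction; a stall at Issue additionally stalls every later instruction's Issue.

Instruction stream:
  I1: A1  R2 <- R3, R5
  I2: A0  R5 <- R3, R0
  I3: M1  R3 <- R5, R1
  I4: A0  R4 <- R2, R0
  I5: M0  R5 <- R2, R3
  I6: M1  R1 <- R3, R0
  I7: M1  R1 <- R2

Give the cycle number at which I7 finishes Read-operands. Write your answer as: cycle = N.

cycle = 22

  I1 | 1 | 2 | 4 | 5
  I2 | 2 | 3 | 4 | 5
  I3 | 3 | 6 | 11 | 12   RAW R5: wait I2 write@5
  I4 | 6 | 7 | 8 | 9   struct: A0 busy until I2 writes@5
  I5 | 7 | 13 | 18 | 19   RAW R3: wait I3 write@12
  I6 | 13 | 14 | 19 | 20   struct: M1 busy until I3 writes@12
  I7 | 21 | 22 | 27 | 28   struct: M1 busy until I6 writes@20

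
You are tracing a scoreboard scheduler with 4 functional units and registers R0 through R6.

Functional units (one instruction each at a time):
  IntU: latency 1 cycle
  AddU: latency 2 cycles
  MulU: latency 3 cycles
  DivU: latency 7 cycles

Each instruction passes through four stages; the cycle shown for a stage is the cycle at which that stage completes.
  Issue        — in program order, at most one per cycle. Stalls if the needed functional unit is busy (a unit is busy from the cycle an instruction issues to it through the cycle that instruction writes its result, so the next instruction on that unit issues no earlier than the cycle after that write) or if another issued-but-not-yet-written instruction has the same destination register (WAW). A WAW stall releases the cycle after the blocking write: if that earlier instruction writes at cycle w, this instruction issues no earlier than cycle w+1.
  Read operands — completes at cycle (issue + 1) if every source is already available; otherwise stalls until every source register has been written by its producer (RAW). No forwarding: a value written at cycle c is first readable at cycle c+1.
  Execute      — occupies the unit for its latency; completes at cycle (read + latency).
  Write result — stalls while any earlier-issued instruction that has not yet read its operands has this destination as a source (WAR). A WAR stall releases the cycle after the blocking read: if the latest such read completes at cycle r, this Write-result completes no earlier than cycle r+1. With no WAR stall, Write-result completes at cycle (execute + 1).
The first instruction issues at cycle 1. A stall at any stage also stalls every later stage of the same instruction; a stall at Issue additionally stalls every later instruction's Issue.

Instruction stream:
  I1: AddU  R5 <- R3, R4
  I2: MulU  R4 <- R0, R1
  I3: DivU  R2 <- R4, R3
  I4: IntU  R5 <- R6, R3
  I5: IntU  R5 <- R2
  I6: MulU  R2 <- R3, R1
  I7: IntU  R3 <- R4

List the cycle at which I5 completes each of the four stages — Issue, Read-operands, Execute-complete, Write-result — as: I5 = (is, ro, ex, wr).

I5 = (10, 17, 18, 19)

t=1  I1 dispatched to AddU
t=2  I1 operands ready | I2 dispatched to MulU
t=3  I2 operands ready | I3 dispatched to DivU
t=4  I1 complete
t=5  R5←I1
t=6  I2 complete | I4 dispatched to IntU
t=7  R4←I2 | I4 operands ready
t=8  I3 operands ready | I4 complete
t=9  R5←I4
t=10  I5 dispatched to IntU
t=15  I3 complete
t=16  R2←I3
t=17  I5 operands ready | I6 dispatched to MulU
t=18  I5 complete | I6 operands ready
t=19  R5←I5
t=20  I7 dispatched to IntU
t=21  I6 complete | I7 operands ready
t=22  R2←I6 | I7 complete
t=23  R3←I7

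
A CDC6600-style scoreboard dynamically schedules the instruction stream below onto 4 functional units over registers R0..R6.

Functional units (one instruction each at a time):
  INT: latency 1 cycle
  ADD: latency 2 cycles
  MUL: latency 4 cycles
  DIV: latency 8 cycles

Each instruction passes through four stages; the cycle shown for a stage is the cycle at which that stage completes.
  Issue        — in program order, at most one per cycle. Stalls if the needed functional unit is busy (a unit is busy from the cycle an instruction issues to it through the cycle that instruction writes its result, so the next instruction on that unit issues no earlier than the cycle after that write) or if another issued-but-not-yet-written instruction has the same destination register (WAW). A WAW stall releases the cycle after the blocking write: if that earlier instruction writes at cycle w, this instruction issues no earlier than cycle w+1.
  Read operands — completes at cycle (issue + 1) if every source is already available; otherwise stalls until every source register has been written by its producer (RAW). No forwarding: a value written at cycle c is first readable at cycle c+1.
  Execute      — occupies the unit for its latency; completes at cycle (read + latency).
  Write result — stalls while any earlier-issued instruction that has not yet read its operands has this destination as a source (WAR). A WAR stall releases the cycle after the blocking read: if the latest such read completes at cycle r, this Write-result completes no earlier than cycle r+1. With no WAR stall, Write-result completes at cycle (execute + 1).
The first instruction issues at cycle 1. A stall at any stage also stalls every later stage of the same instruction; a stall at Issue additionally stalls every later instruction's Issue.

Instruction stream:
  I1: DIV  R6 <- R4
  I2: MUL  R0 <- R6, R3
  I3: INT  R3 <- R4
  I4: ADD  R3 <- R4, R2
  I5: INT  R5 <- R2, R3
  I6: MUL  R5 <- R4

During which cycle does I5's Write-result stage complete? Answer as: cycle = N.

cycle = 21

I1  is:1  ro:2  ex:10  wr:11
I2  is:2  ro:12  ex:16  wr:17  — RAW R6: wait I1 write@11
I3  is:3  ro:4  ex:5  wr:13  — WAR R3: wait I2 read@12
I4  is:14  ro:15  ex:17  wr:18  — WAW R3: wait I3 write@13
I5  is:15  ro:19  ex:20  wr:21  — RAW R3: wait I4 write@18
I6  is:22  ro:23  ex:27  wr:28  — WAW R5: wait I5 write@21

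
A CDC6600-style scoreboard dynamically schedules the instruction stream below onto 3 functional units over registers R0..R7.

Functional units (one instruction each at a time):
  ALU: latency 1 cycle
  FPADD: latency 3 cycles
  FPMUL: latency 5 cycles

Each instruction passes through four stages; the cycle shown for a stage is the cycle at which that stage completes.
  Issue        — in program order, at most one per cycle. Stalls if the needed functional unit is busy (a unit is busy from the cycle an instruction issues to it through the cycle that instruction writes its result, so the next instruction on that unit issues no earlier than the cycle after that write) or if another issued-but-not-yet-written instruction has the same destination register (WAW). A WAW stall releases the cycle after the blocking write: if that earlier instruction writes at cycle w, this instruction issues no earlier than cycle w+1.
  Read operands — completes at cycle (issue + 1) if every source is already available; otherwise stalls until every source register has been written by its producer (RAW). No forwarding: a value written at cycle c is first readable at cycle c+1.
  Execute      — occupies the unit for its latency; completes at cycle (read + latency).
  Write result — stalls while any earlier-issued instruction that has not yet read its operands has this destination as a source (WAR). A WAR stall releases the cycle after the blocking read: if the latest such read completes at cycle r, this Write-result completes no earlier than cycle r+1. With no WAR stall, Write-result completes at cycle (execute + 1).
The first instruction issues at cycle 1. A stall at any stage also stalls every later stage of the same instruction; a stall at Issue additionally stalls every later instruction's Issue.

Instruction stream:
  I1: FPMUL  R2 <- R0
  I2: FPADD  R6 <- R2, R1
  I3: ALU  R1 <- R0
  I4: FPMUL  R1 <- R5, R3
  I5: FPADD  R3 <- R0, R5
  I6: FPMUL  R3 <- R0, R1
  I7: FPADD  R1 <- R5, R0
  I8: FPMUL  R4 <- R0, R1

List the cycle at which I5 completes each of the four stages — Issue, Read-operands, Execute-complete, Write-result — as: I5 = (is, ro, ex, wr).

[1] issue I1 (FPMUL)
[2] I1 read-ops | issue I2 (FPADD)
[3] issue I3 (ALU)
[4] I3 read-ops
[5] I3 finished on ALU
[7] I1 finished on FPMUL
[8] I1→R2
[9] I2 read-ops
[10] I3→R1
[11] issue I4 (FPMUL)
[12] I2 finished on FPADD | I4 read-ops
[13] I2→R6
[14] issue I5 (FPADD)
[15] I5 read-ops
[17] I4 finished on FPMUL
[18] I4→R1 | I5 finished on FPADD
[19] I5→R3
[20] issue I6 (FPMUL)
[21] I6 read-ops | issue I7 (FPADD)
[22] I7 read-ops
[25] I7 finished on FPADD
[26] I6 finished on FPMUL | I7→R1
[27] I6→R3
[28] issue I8 (FPMUL)
[29] I8 read-ops
[34] I8 finished on FPMUL
[35] I8→R4

I5 = (14, 15, 18, 19)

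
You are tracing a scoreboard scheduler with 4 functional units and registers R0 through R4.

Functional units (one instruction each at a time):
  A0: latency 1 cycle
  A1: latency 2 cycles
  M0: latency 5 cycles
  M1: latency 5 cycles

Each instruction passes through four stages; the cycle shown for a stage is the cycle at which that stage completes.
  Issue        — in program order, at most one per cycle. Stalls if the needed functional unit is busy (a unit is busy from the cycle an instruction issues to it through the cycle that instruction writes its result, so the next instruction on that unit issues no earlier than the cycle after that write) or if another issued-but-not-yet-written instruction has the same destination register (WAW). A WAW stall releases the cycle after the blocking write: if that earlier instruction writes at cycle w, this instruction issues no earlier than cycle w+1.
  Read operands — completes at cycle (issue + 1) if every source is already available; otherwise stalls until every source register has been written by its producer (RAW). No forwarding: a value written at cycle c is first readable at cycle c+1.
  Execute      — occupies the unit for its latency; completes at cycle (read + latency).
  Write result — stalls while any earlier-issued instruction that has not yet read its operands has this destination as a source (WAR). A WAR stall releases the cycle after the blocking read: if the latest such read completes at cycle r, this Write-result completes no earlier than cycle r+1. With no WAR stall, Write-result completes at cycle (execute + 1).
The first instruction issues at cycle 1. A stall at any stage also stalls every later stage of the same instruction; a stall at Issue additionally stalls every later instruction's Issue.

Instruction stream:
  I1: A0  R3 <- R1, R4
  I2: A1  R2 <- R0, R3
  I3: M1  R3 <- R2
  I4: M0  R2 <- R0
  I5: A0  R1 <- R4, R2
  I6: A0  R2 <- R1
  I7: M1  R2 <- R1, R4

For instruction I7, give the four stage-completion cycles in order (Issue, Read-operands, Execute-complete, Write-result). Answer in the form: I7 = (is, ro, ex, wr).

I7 = (24, 25, 30, 31)

t=1  I1 issues→A0
t=2  I1 reads · I2 issues→A1
t=3  I1 exec-done
t=4  I1 writes R3
t=5  I2 reads · I3 issues→M1
t=7  I2 exec-done
t=8  I2 writes R2
t=9  I3 reads · I4 issues→M0
t=10  I4 reads · I5 issues→A0
t=14  I3 exec-done
t=15  I3 writes R3 · I4 exec-done
t=16  I4 writes R2
t=17  I5 reads
t=18  I5 exec-done
t=19  I5 writes R1
t=20  I6 issues→A0
t=21  I6 reads
t=22  I6 exec-done
t=23  I6 writes R2
t=24  I7 issues→M1
t=25  I7 reads
t=30  I7 exec-done
t=31  I7 writes R2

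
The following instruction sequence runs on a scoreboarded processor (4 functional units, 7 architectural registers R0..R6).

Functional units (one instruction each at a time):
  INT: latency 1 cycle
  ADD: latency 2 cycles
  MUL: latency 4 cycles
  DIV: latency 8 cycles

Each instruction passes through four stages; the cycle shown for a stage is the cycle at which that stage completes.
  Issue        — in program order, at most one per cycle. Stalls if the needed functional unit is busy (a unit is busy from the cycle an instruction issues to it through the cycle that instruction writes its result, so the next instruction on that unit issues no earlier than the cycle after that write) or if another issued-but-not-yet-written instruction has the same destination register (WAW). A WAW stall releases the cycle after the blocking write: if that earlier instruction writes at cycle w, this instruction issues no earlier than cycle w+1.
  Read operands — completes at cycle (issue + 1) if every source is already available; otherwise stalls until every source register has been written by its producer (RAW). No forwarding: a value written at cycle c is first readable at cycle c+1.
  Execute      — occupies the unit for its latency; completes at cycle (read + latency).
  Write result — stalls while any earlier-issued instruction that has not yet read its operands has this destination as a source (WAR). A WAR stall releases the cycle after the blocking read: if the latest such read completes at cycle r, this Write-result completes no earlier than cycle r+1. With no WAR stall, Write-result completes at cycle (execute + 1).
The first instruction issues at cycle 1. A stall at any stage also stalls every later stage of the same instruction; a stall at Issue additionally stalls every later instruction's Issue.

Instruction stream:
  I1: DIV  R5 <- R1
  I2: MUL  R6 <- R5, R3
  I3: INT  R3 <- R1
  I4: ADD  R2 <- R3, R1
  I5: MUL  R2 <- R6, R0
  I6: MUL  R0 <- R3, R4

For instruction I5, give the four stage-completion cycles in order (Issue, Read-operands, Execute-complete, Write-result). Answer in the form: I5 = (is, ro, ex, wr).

I5 = (18, 19, 23, 24)

c1: I1 dispatched to DIV
c2: I1 operands ready · I2 dispatched to MUL
c3: I3 dispatched to INT
c4: I3 operands ready · I4 dispatched to ADD
c5: I3 complete
c10: I1 complete
c11: R5←I1
c12: I2 operands ready
c13: R3←I3
c14: I4 operands ready
c16: I2 complete · I4 complete
c17: R6←I2 · R2←I4
c18: I5 dispatched to MUL
c19: I5 operands ready
c23: I5 complete
c24: R2←I5
c25: I6 dispatched to MUL
c26: I6 operands ready
c30: I6 complete
c31: R0←I6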